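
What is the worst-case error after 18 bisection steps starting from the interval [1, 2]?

Bisection error bound: |error| ≤ (b-a)/2^n
|error| ≤ (2 - 1)/2^18 = 1/2^18
|error| ≤ 0.0000038147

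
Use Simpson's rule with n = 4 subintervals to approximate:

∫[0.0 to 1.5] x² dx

f(x) = x²
a = 0.0, b = 1.5, n = 4
h = (b - a)/n = 0.375000

Simpson's rule: (h/3)[f(x₀) + 4f(x₁) + 2f(x₂) + ... + f(xₙ)]

x_0 = 0.0000, f(x_0) = 0.000000, coefficient = 1
x_1 = 0.3750, f(x_1) = 0.140625, coefficient = 4
x_2 = 0.7500, f(x_2) = 0.562500, coefficient = 2
x_3 = 1.1250, f(x_3) = 1.265625, coefficient = 4
x_4 = 1.5000, f(x_4) = 2.250000, coefficient = 1

I ≈ (0.375000/3) × 9.000000 = 1.125000
Exact value: 1.125000
Error: 0.000000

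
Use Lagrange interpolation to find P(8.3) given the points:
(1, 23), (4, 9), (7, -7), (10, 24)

Lagrange interpolation formula:
P(x) = Σ yᵢ × Lᵢ(x)
where Lᵢ(x) = Π_{j≠i} (x - xⱼ)/(xᵢ - xⱼ)

L_0(8.3) = (8.3 - 4)/(1 - 4) × (8.3 - 7)/(1 - 7) × (8.3 - 10)/(1 - 10) = 0.058660
L_1(8.3) = (8.3 - 1)/(4 - 1) × (8.3 - 7)/(4 - 7) × (8.3 - 10)/(4 - 10) = -0.298759
L_2(8.3) = (8.3 - 1)/(7 - 1) × (8.3 - 4)/(7 - 4) × (8.3 - 10)/(7 - 10) = 0.988204
L_3(8.3) = (8.3 - 1)/(10 - 1) × (8.3 - 4)/(10 - 4) × (8.3 - 7)/(10 - 7) = 0.251895

P(8.3) = 23×L_0(8.3) + 9×L_1(8.3) + (-7)×L_2(8.3) + 24×L_3(8.3)
P(8.3) = -2.211586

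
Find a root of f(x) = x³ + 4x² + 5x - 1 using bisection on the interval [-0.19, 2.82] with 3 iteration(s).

f(x) = x³ + 4x² + 5x - 1
Initial interval: [-0.19, 2.82]

Iteration 1:
  c_1 = (-0.190000 + 2.820000)/2 = 1.315000
  f(c_1) = f(1.315000) = 14.765831
  f(a) × f(c) < 0, new interval: [-0.190000, 1.315000]
Iteration 2:
  c_2 = (-0.190000 + 1.315000)/2 = 0.562500
  f(c_2) = f(0.562500) = 3.256104
  f(a) × f(c) < 0, new interval: [-0.190000, 0.562500]
Iteration 3:
  c_3 = (-0.190000 + 0.562500)/2 = 0.186250
  f(c_3) = f(0.186250) = 0.076467
  f(a) × f(c) < 0, new interval: [-0.190000, 0.186250]

After 3 iteration(s), the approximation is c_3 = 0.186250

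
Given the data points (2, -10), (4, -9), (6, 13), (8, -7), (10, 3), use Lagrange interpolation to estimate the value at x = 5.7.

Lagrange interpolation formula:
P(x) = Σ yᵢ × Lᵢ(x)
where Lᵢ(x) = Π_{j≠i} (x - xⱼ)/(xᵢ - xⱼ)

L_0(5.7) = (5.7 - 4)/(2 - 4) × (5.7 - 6)/(2 - 6) × (5.7 - 8)/(2 - 8) × (5.7 - 10)/(2 - 10) = -0.013135
L_1(5.7) = (5.7 - 2)/(4 - 2) × (5.7 - 6)/(4 - 6) × (5.7 - 8)/(4 - 8) × (5.7 - 10)/(4 - 10) = 0.114353
L_2(5.7) = (5.7 - 2)/(6 - 2) × (5.7 - 4)/(6 - 4) × (5.7 - 8)/(6 - 8) × (5.7 - 10)/(6 - 10) = 0.972002
L_3(5.7) = (5.7 - 2)/(8 - 2) × (5.7 - 4)/(8 - 4) × (5.7 - 6)/(8 - 6) × (5.7 - 10)/(8 - 10) = -0.084522
L_4(5.7) = (5.7 - 2)/(10 - 2) × (5.7 - 4)/(10 - 4) × (5.7 - 6)/(10 - 6) × (5.7 - 8)/(10 - 8) = 0.011302

P(5.7) = (-10)×L_0(5.7) + (-9)×L_1(5.7) + 13×L_2(5.7) + (-7)×L_3(5.7) + 3×L_4(5.7)
P(5.7) = 12.363754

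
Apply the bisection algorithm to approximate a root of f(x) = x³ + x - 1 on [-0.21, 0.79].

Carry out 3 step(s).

f(x) = x³ + x - 1
Initial interval: [-0.21, 0.79]

Iteration 1:
  c_1 = (-0.210000 + 0.790000)/2 = 0.290000
  f(c_1) = f(0.290000) = -0.685611
  f(a) × f(c) ≥ 0, new interval: [0.290000, 0.790000]
Iteration 2:
  c_2 = (0.290000 + 0.790000)/2 = 0.540000
  f(c_2) = f(0.540000) = -0.302536
  f(a) × f(c) ≥ 0, new interval: [0.540000, 0.790000]
Iteration 3:
  c_3 = (0.540000 + 0.790000)/2 = 0.665000
  f(c_3) = f(0.665000) = -0.040920
  f(a) × f(c) ≥ 0, new interval: [0.665000, 0.790000]

After 3 iteration(s), the approximation is c_3 = 0.665000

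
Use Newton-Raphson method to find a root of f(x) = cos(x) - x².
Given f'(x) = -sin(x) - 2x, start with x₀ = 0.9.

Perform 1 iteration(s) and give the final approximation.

f(x) = cos(x) - x²
f'(x) = -sin(x) - 2x
x₀ = 0.9

Newton-Raphson formula: x_{n+1} = x_n - f(x_n)/f'(x_n)

Iteration 1:
  f(0.900000) = -0.188390
  f'(0.900000) = -2.583327
  x_1 = 0.900000 - (-0.188390)/(-2.583327) = 0.827075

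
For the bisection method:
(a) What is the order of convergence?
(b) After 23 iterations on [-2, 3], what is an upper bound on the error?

(a) Bisection has linear (order 1) convergence; the error is halved each step.

(b) Error bound = (b-a)/2^n = (3 - (-2))/2^{23}
    = 5/2^{23}

(a) 1 (linear); (b) error ≤ 5.96e-07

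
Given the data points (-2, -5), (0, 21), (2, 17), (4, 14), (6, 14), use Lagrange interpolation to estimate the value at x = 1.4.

Lagrange interpolation formula:
P(x) = Σ yᵢ × Lᵢ(x)
where Lᵢ(x) = Π_{j≠i} (x - xⱼ)/(xᵢ - xⱼ)

L_0(1.4) = (1.4 - 0)/(-2 - 0) × (1.4 - 2)/(-2 - 2) × (1.4 - 4)/(-2 - 4) × (1.4 - 6)/(-2 - 6) = -0.026163
L_1(1.4) = (1.4 - (-2))/(0 - (-2)) × (1.4 - 2)/(0 - 2) × (1.4 - 4)/(0 - 4) × (1.4 - 6)/(0 - 6) = 0.254150
L_2(1.4) = (1.4 - (-2))/(2 - (-2)) × (1.4 - 0)/(2 - 0) × (1.4 - 4)/(2 - 4) × (1.4 - 6)/(2 - 6) = 0.889525
L_3(1.4) = (1.4 - (-2))/(4 - (-2)) × (1.4 - 0)/(4 - 0) × (1.4 - 2)/(4 - 2) × (1.4 - 6)/(4 - 6) = -0.136850
L_4(1.4) = (1.4 - (-2))/(6 - (-2)) × (1.4 - 0)/(6 - 0) × (1.4 - 2)/(6 - 2) × (1.4 - 4)/(6 - 4) = 0.019338

P(1.4) = (-5)×L_0(1.4) + 21×L_1(1.4) + 17×L_2(1.4) + 14×L_3(1.4) + 14×L_4(1.4)
P(1.4) = 18.944712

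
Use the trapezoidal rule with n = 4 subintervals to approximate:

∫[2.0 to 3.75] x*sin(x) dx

f(x) = x*sin(x)
a = 2.0, b = 3.75, n = 4
h = (b - a)/n = 0.437500

Trapezoidal rule: (h/2)[f(x₀) + 2f(x₁) + 2f(x₂) + ... + f(xₙ)]

x_0 = 2.0000, f(x_0) = 1.818595, coefficient = 1
x_1 = 2.4375, f(x_1) = 1.577897, coefficient = 2
x_2 = 2.8750, f(x_2) = 0.757407, coefficient = 2
x_3 = 3.3125, f(x_3) = -0.563379, coefficient = 2
x_4 = 3.7500, f(x_4) = -2.143355, coefficient = 1

I ≈ (0.437500/2) × 3.219092 = 0.704176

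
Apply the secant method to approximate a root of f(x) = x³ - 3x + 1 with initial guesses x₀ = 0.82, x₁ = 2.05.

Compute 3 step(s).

f(x) = x³ - 3x + 1
x₀ = 0.82, x₁ = 2.05

Secant formula: x_{n+1} = x_n - f(x_n)(x_n - x_{n-1})/(f(x_n) - f(x_{n-1}))

Iteration 1:
  f(0.820000) = -0.908632
  f(2.050000) = 3.465125
  x_2 = 2.050000 - 3.465125×(2.050000 - 0.820000)/(3.465125 - (-0.908632))
       = 1.075528
Iteration 2:
  f(2.050000) = 3.465125
  f(1.075528) = -0.982456
  x_3 = 1.075528 - (-0.982456)×(1.075528 - 2.050000)/(-0.982456 - 3.465125)
       = 1.290786
Iteration 3:
  f(1.075528) = -0.982456
  f(1.290786) = -0.721743
  x_4 = 1.290786 - (-0.721743)×(1.290786 - 1.075528)/(-0.721743 - (-0.982456))
       = 1.886695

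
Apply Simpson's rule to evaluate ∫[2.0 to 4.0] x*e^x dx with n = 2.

f(x) = x*e^x
a = 2.0, b = 4.0, n = 2
h = (b - a)/n = 1.000000

Simpson's rule: (h/3)[f(x₀) + 4f(x₁) + 2f(x₂) + ... + f(xₙ)]

x_0 = 2.0000, f(x_0) = 14.778112, coefficient = 1
x_1 = 3.0000, f(x_1) = 60.256611, coefficient = 4
x_2 = 4.0000, f(x_2) = 218.392600, coefficient = 1

I ≈ (1.000000/3) × 474.197155 = 158.065718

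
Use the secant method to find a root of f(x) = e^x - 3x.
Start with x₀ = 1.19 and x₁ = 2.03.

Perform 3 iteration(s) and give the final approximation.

f(x) = e^x - 3x
x₀ = 1.19, x₁ = 2.03

Secant formula: x_{n+1} = x_n - f(x_n)(x_n - x_{n-1})/(f(x_n) - f(x_{n-1}))

Iteration 1:
  f(1.190000) = -0.282919
  f(2.030000) = 1.524086
  x_2 = 2.030000 - 1.524086×(2.030000 - 1.190000)/(1.524086 - (-0.282919))
       = 1.321517
Iteration 2:
  f(2.030000) = 1.524086
  f(1.321517) = -0.215447
  x_3 = 1.321517 - (-0.215447)×(1.321517 - 2.030000)/(-0.215447 - 1.524086)
       = 1.409265
Iteration 3:
  f(1.321517) = -0.215447
  f(1.409265) = -0.134849
  x_4 = 1.409265 - (-0.134849)×(1.409265 - 1.321517)/(-0.134849 - (-0.215447))
       = 1.556078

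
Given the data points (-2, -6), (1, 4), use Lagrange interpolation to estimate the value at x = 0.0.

Lagrange interpolation formula:
P(x) = Σ yᵢ × Lᵢ(x)
where Lᵢ(x) = Π_{j≠i} (x - xⱼ)/(xᵢ - xⱼ)

L_0(0.0) = (0.0 - 1)/(-2 - 1) = 0.333333
L_1(0.0) = (0.0 - (-2))/(1 - (-2)) = 0.666667

P(0.0) = (-6)×L_0(0.0) + 4×L_1(0.0)
P(0.0) = 0.666667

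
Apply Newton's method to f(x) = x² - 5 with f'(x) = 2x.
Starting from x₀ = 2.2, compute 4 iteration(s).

f(x) = x² - 5
f'(x) = 2x
x₀ = 2.2

Newton-Raphson formula: x_{n+1} = x_n - f(x_n)/f'(x_n)

Iteration 1:
  f(2.200000) = -0.160000
  f'(2.200000) = 4.400000
  x_1 = 2.200000 - (-0.160000)/4.400000 = 2.236364
Iteration 2:
  f(2.236364) = 0.001322
  f'(2.236364) = 4.472727
  x_2 = 2.236364 - 0.001322/4.472727 = 2.236068
Iteration 3:
  f(2.236068) = 0.000000
  f'(2.236068) = 4.472136
  x_3 = 2.236068 - 0.000000/4.472136 = 2.236068
Iteration 4:
  f(2.236068) = 0.000000
  f'(2.236068) = 4.472136
  x_4 = 2.236068 - 0.000000/4.472136 = 2.236068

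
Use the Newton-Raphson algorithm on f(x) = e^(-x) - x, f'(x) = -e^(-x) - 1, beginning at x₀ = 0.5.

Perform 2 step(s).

f(x) = e^(-x) - x
f'(x) = -e^(-x) - 1
x₀ = 0.5

Newton-Raphson formula: x_{n+1} = x_n - f(x_n)/f'(x_n)

Iteration 1:
  f(0.500000) = 0.106531
  f'(0.500000) = -1.606531
  x_1 = 0.500000 - 0.106531/(-1.606531) = 0.566311
Iteration 2:
  f(0.566311) = 0.001305
  f'(0.566311) = -1.567616
  x_2 = 0.566311 - 0.001305/(-1.567616) = 0.567143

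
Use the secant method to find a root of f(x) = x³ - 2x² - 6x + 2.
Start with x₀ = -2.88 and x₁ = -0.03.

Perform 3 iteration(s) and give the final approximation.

f(x) = x³ - 2x² - 6x + 2
x₀ = -2.88, x₁ = -0.03

Secant formula: x_{n+1} = x_n - f(x_n)(x_n - x_{n-1})/(f(x_n) - f(x_{n-1}))

Iteration 1:
  f(-2.880000) = -21.196672
  f(-0.030000) = 2.178173
  x_2 = -0.030000 - 2.178173×(-0.030000 - (-2.880000))/(2.178173 - (-21.196672))
       = -0.295576
Iteration 2:
  f(-0.030000) = 2.178173
  f(-0.295576) = 3.572902
  x_3 = -0.295576 - 3.572902×(-0.295576 - (-0.030000))/(3.572902 - 2.178173)
       = 0.384755
Iteration 3:
  f(-0.295576) = 3.572902
  f(0.384755) = -0.547642
  x_4 = 0.384755 - (-0.547642)×(0.384755 - (-0.295576))/(-0.547642 - 3.572902)
       = 0.294335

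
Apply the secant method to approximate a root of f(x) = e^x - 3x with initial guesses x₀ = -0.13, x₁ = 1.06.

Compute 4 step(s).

f(x) = e^x - 3x
x₀ = -0.13, x₁ = 1.06

Secant formula: x_{n+1} = x_n - f(x_n)(x_n - x_{n-1})/(f(x_n) - f(x_{n-1}))

Iteration 1:
  f(-0.130000) = 1.268095
  f(1.060000) = -0.293629
  x_2 = 1.060000 - (-0.293629)×(1.060000 - (-0.130000))/(-0.293629 - 1.268095)
       = 0.836261
Iteration 2:
  f(1.060000) = -0.293629
  f(0.836261) = -0.201061
  x_3 = 0.836261 - (-0.201061)×(0.836261 - 1.060000)/(-0.201061 - (-0.293629))
       = 0.350294
Iteration 3:
  f(0.836261) = -0.201061
  f(0.350294) = 0.368603
  x_4 = 0.350294 - 0.368603×(0.350294 - 0.836261)/(0.368603 - (-0.201061))
       = 0.664741
Iteration 4:
  f(0.350294) = 0.368603
  f(0.664741) = -0.050236
  x_5 = 0.664741 - (-0.050236)×(0.664741 - 0.350294)/(-0.050236 - 0.368603)
       = 0.627026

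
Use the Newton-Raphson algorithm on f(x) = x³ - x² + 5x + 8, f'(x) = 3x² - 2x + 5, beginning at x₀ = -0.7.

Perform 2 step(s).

f(x) = x³ - x² + 5x + 8
f'(x) = 3x² - 2x + 5
x₀ = -0.7

Newton-Raphson formula: x_{n+1} = x_n - f(x_n)/f'(x_n)

Iteration 1:
  f(-0.700000) = 3.667000
  f'(-0.700000) = 7.870000
  x_1 = -0.700000 - 3.667000/7.870000 = -1.165947
Iteration 2:
  f(-1.165947) = -0.774189
  f'(-1.165947) = 11.410188
  x_2 = -1.165947 - (-0.774189)/11.410188 = -1.098096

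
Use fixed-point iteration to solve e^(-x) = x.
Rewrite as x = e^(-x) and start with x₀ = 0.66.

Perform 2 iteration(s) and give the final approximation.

Equation: e^(-x) = x
Fixed-point form: x = e^(-x)
x₀ = 0.66

x_1 = g(0.660000) = 0.516851
x_2 = g(0.516851) = 0.596395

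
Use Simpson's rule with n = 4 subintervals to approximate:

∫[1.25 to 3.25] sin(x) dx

f(x) = sin(x)
a = 1.25, b = 3.25, n = 4
h = (b - a)/n = 0.500000

Simpson's rule: (h/3)[f(x₀) + 4f(x₁) + 2f(x₂) + ... + f(xₙ)]

x_0 = 1.2500, f(x_0) = 0.948985, coefficient = 1
x_1 = 1.7500, f(x_1) = 0.983986, coefficient = 4
x_2 = 2.2500, f(x_2) = 0.778073, coefficient = 2
x_3 = 2.7500, f(x_3) = 0.381661, coefficient = 4
x_4 = 3.2500, f(x_4) = -0.108195, coefficient = 1

I ≈ (0.500000/3) × 7.859524 = 1.309921
Exact value: 1.309452
Error: 0.000469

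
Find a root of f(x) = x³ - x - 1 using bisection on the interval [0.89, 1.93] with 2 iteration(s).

f(x) = x³ - x - 1
Initial interval: [0.89, 1.93]

Iteration 1:
  c_1 = (0.890000 + 1.930000)/2 = 1.410000
  f(c_1) = f(1.410000) = 0.393221
  f(a) × f(c) < 0, new interval: [0.890000, 1.410000]
Iteration 2:
  c_2 = (0.890000 + 1.410000)/2 = 1.150000
  f(c_2) = f(1.150000) = -0.629125
  f(a) × f(c) ≥ 0, new interval: [1.150000, 1.410000]

After 2 iteration(s), the approximation is c_2 = 1.150000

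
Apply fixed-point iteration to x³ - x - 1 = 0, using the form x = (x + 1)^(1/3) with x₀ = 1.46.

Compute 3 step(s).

Equation: x³ - x - 1 = 0
Fixed-point form: x = (x + 1)^(1/3)
x₀ = 1.46

x_1 = g(1.460000) = 1.349931
x_2 = g(1.349931) = 1.329490
x_3 = g(1.329490) = 1.325624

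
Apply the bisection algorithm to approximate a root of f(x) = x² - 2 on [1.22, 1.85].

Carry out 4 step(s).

f(x) = x² - 2
Initial interval: [1.22, 1.85]

Iteration 1:
  c_1 = (1.220000 + 1.850000)/2 = 1.535000
  f(c_1) = f(1.535000) = 0.356225
  f(a) × f(c) < 0, new interval: [1.220000, 1.535000]
Iteration 2:
  c_2 = (1.220000 + 1.535000)/2 = 1.377500
  f(c_2) = f(1.377500) = -0.102494
  f(a) × f(c) ≥ 0, new interval: [1.377500, 1.535000]
Iteration 3:
  c_3 = (1.377500 + 1.535000)/2 = 1.456250
  f(c_3) = f(1.456250) = 0.120664
  f(a) × f(c) < 0, new interval: [1.377500, 1.456250]
Iteration 4:
  c_4 = (1.377500 + 1.456250)/2 = 1.416875
  f(c_4) = f(1.416875) = 0.007535
  f(a) × f(c) < 0, new interval: [1.377500, 1.416875]

After 4 iteration(s), the approximation is c_4 = 1.416875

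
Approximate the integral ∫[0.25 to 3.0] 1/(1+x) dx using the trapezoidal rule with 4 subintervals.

f(x) = 1/(1+x)
a = 0.25, b = 3.0, n = 4
h = (b - a)/n = 0.687500

Trapezoidal rule: (h/2)[f(x₀) + 2f(x₁) + 2f(x₂) + ... + f(xₙ)]

x_0 = 0.2500, f(x_0) = 0.800000, coefficient = 1
x_1 = 0.9375, f(x_1) = 0.516129, coefficient = 2
x_2 = 1.6250, f(x_2) = 0.380952, coefficient = 2
x_3 = 2.3125, f(x_3) = 0.301887, coefficient = 2
x_4 = 3.0000, f(x_4) = 0.250000, coefficient = 1

I ≈ (0.687500/2) × 3.447936 = 1.185228
Exact value: 1.163151
Error: 0.022077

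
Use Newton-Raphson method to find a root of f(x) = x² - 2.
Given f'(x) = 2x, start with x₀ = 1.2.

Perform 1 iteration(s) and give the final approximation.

f(x) = x² - 2
f'(x) = 2x
x₀ = 1.2

Newton-Raphson formula: x_{n+1} = x_n - f(x_n)/f'(x_n)

Iteration 1:
  f(1.200000) = -0.560000
  f'(1.200000) = 2.400000
  x_1 = 1.200000 - (-0.560000)/2.400000 = 1.433333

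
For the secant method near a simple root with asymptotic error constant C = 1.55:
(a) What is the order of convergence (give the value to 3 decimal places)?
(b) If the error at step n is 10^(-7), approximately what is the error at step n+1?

(a) Secant method has superlinear convergence with order φ = (1+√5)/2 ≈ 1.618.
    This means |e_{n+1}| ≈ C|e_n|^1.618.

(b) With |e_n| = 10^(-7) and C = 1.55:
    |e_{n+1}| ≈ 1.55 × (10^(-7))^1.618 = 1.55 × 10^(-11.33)

(a) ≈ 1.618 (golden ratio); (b) |e_{n+1}| ≈ 7.313e-12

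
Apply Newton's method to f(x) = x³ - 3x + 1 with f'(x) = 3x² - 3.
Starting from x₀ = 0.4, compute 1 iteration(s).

f(x) = x³ - 3x + 1
f'(x) = 3x² - 3
x₀ = 0.4

Newton-Raphson formula: x_{n+1} = x_n - f(x_n)/f'(x_n)

Iteration 1:
  f(0.400000) = -0.136000
  f'(0.400000) = -2.520000
  x_1 = 0.400000 - (-0.136000)/(-2.520000) = 0.346032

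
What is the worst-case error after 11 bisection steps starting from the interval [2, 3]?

Bisection error bound: |error| ≤ (b-a)/2^n
|error| ≤ (3 - 2)/2^11 = 1/2^11
|error| ≤ 0.0004882812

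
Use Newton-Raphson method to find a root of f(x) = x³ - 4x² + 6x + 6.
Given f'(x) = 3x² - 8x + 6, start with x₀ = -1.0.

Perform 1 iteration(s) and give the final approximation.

f(x) = x³ - 4x² + 6x + 6
f'(x) = 3x² - 8x + 6
x₀ = -1.0

Newton-Raphson formula: x_{n+1} = x_n - f(x_n)/f'(x_n)

Iteration 1:
  f(-1.000000) = -5.000000
  f'(-1.000000) = 17.000000
  x_1 = -1.000000 - (-5.000000)/17.000000 = -0.705882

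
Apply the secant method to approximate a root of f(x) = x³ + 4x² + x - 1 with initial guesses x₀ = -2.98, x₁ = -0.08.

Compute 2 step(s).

f(x) = x³ + 4x² + x - 1
x₀ = -2.98, x₁ = -0.08

Secant formula: x_{n+1} = x_n - f(x_n)(x_n - x_{n-1})/(f(x_n) - f(x_{n-1}))

Iteration 1:
  f(-2.980000) = 5.078008
  f(-0.080000) = -1.054912
  x_2 = -0.080000 - (-1.054912)×(-0.080000 - (-2.980000))/(-1.054912 - 5.078008)
       = -0.578824
Iteration 2:
  f(-0.080000) = -1.054912
  f(-0.578824) = -0.432604
  x_3 = -0.578824 - (-0.432604)×(-0.578824 - (-0.080000))/(-0.432604 - (-1.054912))
       = -0.925586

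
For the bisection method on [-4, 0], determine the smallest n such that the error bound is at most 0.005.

We need (b-a)/2^n ≤ 0.005
(0 - (-4))/2^n ≤ 0.005
4/2^n ≤ 0.005
2^n ≥ 800
n ≥ log₂(800) = 9.64
n ≥ 10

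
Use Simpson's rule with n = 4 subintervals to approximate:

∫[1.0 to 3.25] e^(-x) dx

f(x) = e^(-x)
a = 1.0, b = 3.25, n = 4
h = (b - a)/n = 0.562500

Simpson's rule: (h/3)[f(x₀) + 4f(x₁) + 2f(x₂) + ... + f(xₙ)]

x_0 = 1.0000, f(x_0) = 0.367879, coefficient = 1
x_1 = 1.5625, f(x_1) = 0.209611, coefficient = 4
x_2 = 2.1250, f(x_2) = 0.119433, coefficient = 2
x_3 = 2.6875, f(x_3) = 0.068051, coefficient = 4
x_4 = 3.2500, f(x_4) = 0.038774, coefficient = 1

I ≈ (0.562500/3) × 1.756169 = 0.329282
Exact value: 0.329105
Error: 0.000176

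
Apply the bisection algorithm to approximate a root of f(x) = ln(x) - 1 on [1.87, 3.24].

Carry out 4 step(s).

f(x) = ln(x) - 1
Initial interval: [1.87, 3.24]

Iteration 1:
  c_1 = (1.870000 + 3.240000)/2 = 2.555000
  f(c_1) = f(2.555000) = -0.061948
  f(a) × f(c) ≥ 0, new interval: [2.555000, 3.240000]
Iteration 2:
  c_2 = (2.555000 + 3.240000)/2 = 2.897500
  f(c_2) = f(2.897500) = 0.063848
  f(a) × f(c) < 0, new interval: [2.555000, 2.897500]
Iteration 3:
  c_3 = (2.555000 + 2.897500)/2 = 2.726250
  f(c_3) = f(2.726250) = 0.002927
  f(a) × f(c) < 0, new interval: [2.555000, 2.726250]
Iteration 4:
  c_4 = (2.555000 + 2.726250)/2 = 2.640625
  f(c_4) = f(2.640625) = -0.028984
  f(a) × f(c) ≥ 0, new interval: [2.640625, 2.726250]

After 4 iteration(s), the approximation is c_4 = 2.640625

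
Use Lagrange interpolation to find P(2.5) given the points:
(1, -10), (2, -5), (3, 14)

Lagrange interpolation formula:
P(x) = Σ yᵢ × Lᵢ(x)
where Lᵢ(x) = Π_{j≠i} (x - xⱼ)/(xᵢ - xⱼ)

L_0(2.5) = (2.5 - 2)/(1 - 2) × (2.5 - 3)/(1 - 3) = -0.125000
L_1(2.5) = (2.5 - 1)/(2 - 1) × (2.5 - 3)/(2 - 3) = 0.750000
L_2(2.5) = (2.5 - 1)/(3 - 1) × (2.5 - 2)/(3 - 2) = 0.375000

P(2.5) = (-10)×L_0(2.5) + (-5)×L_1(2.5) + 14×L_2(2.5)
P(2.5) = 2.750000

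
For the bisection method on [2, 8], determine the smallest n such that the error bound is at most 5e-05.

We need (b-a)/2^n ≤ 5e-05
(8 - 2)/2^n ≤ 5e-05
6/2^n ≤ 5e-05
2^n ≥ 120000
n ≥ log₂(120000) = 16.87
n ≥ 17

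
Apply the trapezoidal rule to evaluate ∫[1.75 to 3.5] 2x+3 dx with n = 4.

f(x) = 2x+3
a = 1.75, b = 3.5, n = 4
h = (b - a)/n = 0.437500

Trapezoidal rule: (h/2)[f(x₀) + 2f(x₁) + 2f(x₂) + ... + f(xₙ)]

x_0 = 1.7500, f(x_0) = 6.500000, coefficient = 1
x_1 = 2.1875, f(x_1) = 7.375000, coefficient = 2
x_2 = 2.6250, f(x_2) = 8.250000, coefficient = 2
x_3 = 3.0625, f(x_3) = 9.125000, coefficient = 2
x_4 = 3.5000, f(x_4) = 10.000000, coefficient = 1

I ≈ (0.437500/2) × 66.000000 = 14.437500
Exact value: 14.437500
Error: 0.000000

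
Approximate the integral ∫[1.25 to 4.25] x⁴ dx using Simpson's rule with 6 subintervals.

f(x) = x⁴
a = 1.25, b = 4.25, n = 6
h = (b - a)/n = 0.500000

Simpson's rule: (h/3)[f(x₀) + 4f(x₁) + 2f(x₂) + ... + f(xₙ)]

x_0 = 1.2500, f(x_0) = 2.441406, coefficient = 1
x_1 = 1.7500, f(x_1) = 9.378906, coefficient = 4
x_2 = 2.2500, f(x_2) = 25.628906, coefficient = 2
x_3 = 2.7500, f(x_3) = 57.191406, coefficient = 4
x_4 = 3.2500, f(x_4) = 111.566406, coefficient = 2
x_5 = 3.7500, f(x_5) = 197.753906, coefficient = 4
x_6 = 4.2500, f(x_6) = 326.253906, coefficient = 1

I ≈ (0.500000/3) × 1660.382812 = 276.730469
Exact value: 276.705469
Error: 0.025000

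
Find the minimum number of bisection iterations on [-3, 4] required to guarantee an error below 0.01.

We need (b-a)/2^n ≤ 0.01
(4 - (-3))/2^n ≤ 0.01
7/2^n ≤ 0.01
2^n ≥ 700
n ≥ log₂(700) = 9.45
n ≥ 10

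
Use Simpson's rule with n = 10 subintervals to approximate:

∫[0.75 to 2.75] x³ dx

f(x) = x³
a = 0.75, b = 2.75, n = 10
h = (b - a)/n = 0.200000

Simpson's rule: (h/3)[f(x₀) + 4f(x₁) + 2f(x₂) + ... + f(xₙ)]

x_0 = 0.7500, f(x_0) = 0.421875, coefficient = 1
x_1 = 0.9500, f(x_1) = 0.857375, coefficient = 4
x_2 = 1.1500, f(x_2) = 1.520875, coefficient = 2
x_3 = 1.3500, f(x_3) = 2.460375, coefficient = 4
x_4 = 1.5500, f(x_4) = 3.723875, coefficient = 2
x_5 = 1.7500, f(x_5) = 5.359375, coefficient = 4
x_6 = 1.9500, f(x_6) = 7.414875, coefficient = 2
x_7 = 2.1500, f(x_7) = 9.938375, coefficient = 4
x_8 = 2.3500, f(x_8) = 12.977875, coefficient = 2
x_9 = 2.5500, f(x_9) = 16.581375, coefficient = 4
x_10 = 2.7500, f(x_10) = 20.796875, coefficient = 1

I ≈ (0.200000/3) × 213.281250 = 14.218750
Exact value: 14.218750
Error: 0.000000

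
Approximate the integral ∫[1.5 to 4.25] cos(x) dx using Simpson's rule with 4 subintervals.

f(x) = cos(x)
a = 1.5, b = 4.25, n = 4
h = (b - a)/n = 0.687500

Simpson's rule: (h/3)[f(x₀) + 4f(x₁) + 2f(x₂) + ... + f(xₙ)]

x_0 = 1.5000, f(x_0) = 0.070737, coefficient = 1
x_1 = 2.1875, f(x_1) = -0.578349, coefficient = 4
x_2 = 2.8750, f(x_2) = -0.964674, coefficient = 2
x_3 = 3.5625, f(x_3) = -0.912719, coefficient = 4
x_4 = 4.2500, f(x_4) = -0.446087, coefficient = 1

I ≈ (0.687500/3) × -8.268970 = -1.894972
Exact value: -1.892484
Error: 0.002488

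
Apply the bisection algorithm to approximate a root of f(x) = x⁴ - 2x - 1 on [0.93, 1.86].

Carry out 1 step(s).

f(x) = x⁴ - 2x - 1
Initial interval: [0.93, 1.86]

Iteration 1:
  c_1 = (0.930000 + 1.860000)/2 = 1.395000
  f(c_1) = f(1.395000) = -0.002987
  f(a) × f(c) ≥ 0, new interval: [1.395000, 1.860000]

After 1 iteration(s), the approximation is c_1 = 1.395000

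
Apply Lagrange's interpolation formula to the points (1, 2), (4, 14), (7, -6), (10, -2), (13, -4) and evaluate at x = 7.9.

Lagrange interpolation formula:
P(x) = Σ yᵢ × Lᵢ(x)
where Lᵢ(x) = Π_{j≠i} (x - xⱼ)/(xᵢ - xⱼ)

L_0(7.9) = (7.9 - 4)/(1 - 4) × (7.9 - 7)/(1 - 7) × (7.9 - 10)/(1 - 10) × (7.9 - 13)/(1 - 13) = 0.019338
L_1(7.9) = (7.9 - 1)/(4 - 1) × (7.9 - 7)/(4 - 7) × (7.9 - 10)/(4 - 10) × (7.9 - 13)/(4 - 13) = -0.136850
L_2(7.9) = (7.9 - 1)/(7 - 1) × (7.9 - 4)/(7 - 4) × (7.9 - 10)/(7 - 10) × (7.9 - 13)/(7 - 13) = 0.889525
L_3(7.9) = (7.9 - 1)/(10 - 1) × (7.9 - 4)/(10 - 4) × (7.9 - 7)/(10 - 7) × (7.9 - 13)/(10 - 13) = 0.254150
L_4(7.9) = (7.9 - 1)/(13 - 1) × (7.9 - 4)/(13 - 4) × (7.9 - 7)/(13 - 7) × (7.9 - 10)/(13 - 10) = -0.026163

P(7.9) = 2×L_0(7.9) + 14×L_1(7.9) + (-6)×L_2(7.9) + (-2)×L_3(7.9) + (-4)×L_4(7.9)
P(7.9) = -7.618025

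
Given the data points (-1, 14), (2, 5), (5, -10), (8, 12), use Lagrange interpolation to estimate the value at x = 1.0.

Lagrange interpolation formula:
P(x) = Σ yᵢ × Lᵢ(x)
where Lᵢ(x) = Π_{j≠i} (x - xⱼ)/(xᵢ - xⱼ)

L_0(1.0) = (1.0 - 2)/(-1 - 2) × (1.0 - 5)/(-1 - 5) × (1.0 - 8)/(-1 - 8) = 0.172840
L_1(1.0) = (1.0 - (-1))/(2 - (-1)) × (1.0 - 5)/(2 - 5) × (1.0 - 8)/(2 - 8) = 1.037037
L_2(1.0) = (1.0 - (-1))/(5 - (-1)) × (1.0 - 2)/(5 - 2) × (1.0 - 8)/(5 - 8) = -0.259259
L_3(1.0) = (1.0 - (-1))/(8 - (-1)) × (1.0 - 2)/(8 - 2) × (1.0 - 5)/(8 - 5) = 0.049383

P(1.0) = 14×L_0(1.0) + 5×L_1(1.0) + (-10)×L_2(1.0) + 12×L_3(1.0)
P(1.0) = 10.790123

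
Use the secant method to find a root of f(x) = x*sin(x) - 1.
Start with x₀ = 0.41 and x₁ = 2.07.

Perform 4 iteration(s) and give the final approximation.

f(x) = x*sin(x) - 1
x₀ = 0.41, x₁ = 2.07

Secant formula: x_{n+1} = x_n - f(x_n)(x_n - x_{n-1})/(f(x_n) - f(x_{n-1}))

Iteration 1:
  f(0.410000) = -0.836570
  f(2.070000) = 0.817386
  x_2 = 2.070000 - 0.817386×(2.070000 - 0.410000)/(0.817386 - (-0.836570))
       = 1.249627
Iteration 2:
  f(2.070000) = 0.817386
  f(1.249627) = 0.185730
  x_3 = 1.249627 - 0.185730×(1.249627 - 2.070000)/(0.185730 - 0.817386)
       = 1.008407
Iteration 3:
  f(1.249627) = 0.185730
  f(1.008407) = -0.146904
  x_4 = 1.008407 - (-0.146904)×(1.008407 - 1.249627)/(-0.146904 - 0.185730)
       = 1.114939
Iteration 4:
  f(1.008407) = -0.146904
  f(1.114939) = 0.001086
  x_5 = 1.114939 - 0.001086×(1.114939 - 1.008407)/(0.001086 - (-0.146904))
       = 1.114157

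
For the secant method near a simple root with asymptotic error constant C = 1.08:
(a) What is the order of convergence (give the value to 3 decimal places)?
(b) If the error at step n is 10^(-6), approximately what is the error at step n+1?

(a) Secant method has superlinear convergence with order φ = (1+√5)/2 ≈ 1.618.
    This means |e_{n+1}| ≈ C|e_n|^1.618.

(b) With |e_n| = 10^(-6) and C = 1.08:
    |e_{n+1}| ≈ 1.08 × (10^(-6))^1.618 = 1.08 × 10^(-9.71)

(a) ≈ 1.618 (golden ratio); (b) |e_{n+1}| ≈ 2.115e-10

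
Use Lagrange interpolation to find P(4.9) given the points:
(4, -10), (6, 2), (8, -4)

Lagrange interpolation formula:
P(x) = Σ yᵢ × Lᵢ(x)
where Lᵢ(x) = Π_{j≠i} (x - xⱼ)/(xᵢ - xⱼ)

L_0(4.9) = (4.9 - 6)/(4 - 6) × (4.9 - 8)/(4 - 8) = 0.426250
L_1(4.9) = (4.9 - 4)/(6 - 4) × (4.9 - 8)/(6 - 8) = 0.697500
L_2(4.9) = (4.9 - 4)/(8 - 4) × (4.9 - 6)/(8 - 6) = -0.123750

P(4.9) = (-10)×L_0(4.9) + 2×L_1(4.9) + (-4)×L_2(4.9)
P(4.9) = -2.372500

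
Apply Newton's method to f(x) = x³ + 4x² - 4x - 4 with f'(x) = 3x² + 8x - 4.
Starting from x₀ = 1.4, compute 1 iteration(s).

f(x) = x³ + 4x² - 4x - 4
f'(x) = 3x² + 8x - 4
x₀ = 1.4

Newton-Raphson formula: x_{n+1} = x_n - f(x_n)/f'(x_n)

Iteration 1:
  f(1.400000) = 0.984000
  f'(1.400000) = 13.080000
  x_1 = 1.400000 - 0.984000/13.080000 = 1.324771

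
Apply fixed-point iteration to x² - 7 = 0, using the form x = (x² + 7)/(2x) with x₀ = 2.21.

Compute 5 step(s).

Equation: x² - 7 = 0
Fixed-point form: x = (x² + 7)/(2x)
x₀ = 2.21

x_1 = g(2.210000) = 2.688710
x_2 = g(2.688710) = 2.646095
x_3 = g(2.646095) = 2.645751
x_4 = g(2.645751) = 2.645751
x_5 = g(2.645751) = 2.645751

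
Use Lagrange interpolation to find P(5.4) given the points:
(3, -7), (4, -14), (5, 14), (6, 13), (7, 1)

Lagrange interpolation formula:
P(x) = Σ yᵢ × Lᵢ(x)
where Lᵢ(x) = Π_{j≠i} (x - xⱼ)/(xᵢ - xⱼ)

L_0(5.4) = (5.4 - 4)/(3 - 4) × (5.4 - 5)/(3 - 5) × (5.4 - 6)/(3 - 6) × (5.4 - 7)/(3 - 7) = 0.022400
L_1(5.4) = (5.4 - 3)/(4 - 3) × (5.4 - 5)/(4 - 5) × (5.4 - 6)/(4 - 6) × (5.4 - 7)/(4 - 7) = -0.153600
L_2(5.4) = (5.4 - 3)/(5 - 3) × (5.4 - 4)/(5 - 4) × (5.4 - 6)/(5 - 6) × (5.4 - 7)/(5 - 7) = 0.806400
L_3(5.4) = (5.4 - 3)/(6 - 3) × (5.4 - 4)/(6 - 4) × (5.4 - 5)/(6 - 5) × (5.4 - 7)/(6 - 7) = 0.358400
L_4(5.4) = (5.4 - 3)/(7 - 3) × (5.4 - 4)/(7 - 4) × (5.4 - 5)/(7 - 5) × (5.4 - 6)/(7 - 6) = -0.033600

P(5.4) = (-7)×L_0(5.4) + (-14)×L_1(5.4) + 14×L_2(5.4) + 13×L_3(5.4) + 1×L_4(5.4)
P(5.4) = 17.908800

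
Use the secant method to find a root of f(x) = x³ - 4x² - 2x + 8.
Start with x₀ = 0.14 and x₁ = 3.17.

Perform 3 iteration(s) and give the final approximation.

f(x) = x³ - 4x² - 2x + 8
x₀ = 0.14, x₁ = 3.17

Secant formula: x_{n+1} = x_n - f(x_n)(x_n - x_{n-1})/(f(x_n) - f(x_{n-1}))

Iteration 1:
  f(0.140000) = 7.644344
  f(3.170000) = -6.680587
  x_2 = 3.170000 - (-6.680587)×(3.170000 - 0.140000)/(-6.680587 - 7.644344)
       = 1.756927
Iteration 2:
  f(3.170000) = -6.680587
  f(1.756927) = -2.437752
  x_3 = 1.756927 - (-2.437752)×(1.756927 - 3.170000)/(-2.437752 - (-6.680587))
       = 0.945035
Iteration 3:
  f(1.756927) = -2.437752
  f(0.945035) = 3.381569
  x_4 = 0.945035 - 3.381569×(0.945035 - 1.756927)/(3.381569 - (-2.437752))
       = 1.416820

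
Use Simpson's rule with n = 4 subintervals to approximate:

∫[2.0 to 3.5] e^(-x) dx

f(x) = e^(-x)
a = 2.0, b = 3.5, n = 4
h = (b - a)/n = 0.375000

Simpson's rule: (h/3)[f(x₀) + 4f(x₁) + 2f(x₂) + ... + f(xₙ)]

x_0 = 2.0000, f(x_0) = 0.135335, coefficient = 1
x_1 = 2.3750, f(x_1) = 0.093014, coefficient = 4
x_2 = 2.7500, f(x_2) = 0.063928, coefficient = 2
x_3 = 3.1250, f(x_3) = 0.043937, coefficient = 4
x_4 = 3.5000, f(x_4) = 0.030197, coefficient = 1

I ≈ (0.375000/3) × 0.841194 = 0.105149
Exact value: 0.105138
Error: 0.000011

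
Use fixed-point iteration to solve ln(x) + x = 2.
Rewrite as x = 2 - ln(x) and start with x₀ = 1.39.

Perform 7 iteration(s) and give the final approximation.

Equation: ln(x) + x = 2
Fixed-point form: x = 2 - ln(x)
x₀ = 1.39

x_1 = g(1.390000) = 1.670696
x_2 = g(1.670696) = 1.486760
x_3 = g(1.486760) = 1.603401
x_4 = g(1.603401) = 1.527873
x_5 = g(1.527873) = 1.576123
x_6 = g(1.576123) = 1.545032
x_7 = g(1.545032) = 1.564956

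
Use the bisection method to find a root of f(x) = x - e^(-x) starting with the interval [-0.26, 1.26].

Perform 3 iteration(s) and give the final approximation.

f(x) = x - e^(-x)
Initial interval: [-0.26, 1.26]

Iteration 1:
  c_1 = (-0.260000 + 1.260000)/2 = 0.500000
  f(c_1) = f(0.500000) = -0.106531
  f(a) × f(c) ≥ 0, new interval: [0.500000, 1.260000]
Iteration 2:
  c_2 = (0.500000 + 1.260000)/2 = 0.880000
  f(c_2) = f(0.880000) = 0.465217
  f(a) × f(c) < 0, new interval: [0.500000, 0.880000]
Iteration 3:
  c_3 = (0.500000 + 0.880000)/2 = 0.690000
  f(c_3) = f(0.690000) = 0.188424
  f(a) × f(c) < 0, new interval: [0.500000, 0.690000]

After 3 iteration(s), the approximation is c_3 = 0.690000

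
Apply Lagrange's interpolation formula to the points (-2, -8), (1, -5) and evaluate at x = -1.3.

Lagrange interpolation formula:
P(x) = Σ yᵢ × Lᵢ(x)
where Lᵢ(x) = Π_{j≠i} (x - xⱼ)/(xᵢ - xⱼ)

L_0(-1.3) = (-1.3 - 1)/(-2 - 1) = 0.766667
L_1(-1.3) = (-1.3 - (-2))/(1 - (-2)) = 0.233333

P(-1.3) = (-8)×L_0(-1.3) + (-5)×L_1(-1.3)
P(-1.3) = -7.300000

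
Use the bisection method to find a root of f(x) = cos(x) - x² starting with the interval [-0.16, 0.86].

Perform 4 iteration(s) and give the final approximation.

f(x) = cos(x) - x²
Initial interval: [-0.16, 0.86]

Iteration 1:
  c_1 = (-0.160000 + 0.860000)/2 = 0.350000
  f(c_1) = f(0.350000) = 0.816873
  f(a) × f(c) ≥ 0, new interval: [0.350000, 0.860000]
Iteration 2:
  c_2 = (0.350000 + 0.860000)/2 = 0.605000
  f(c_2) = f(0.605000) = 0.456477
  f(a) × f(c) ≥ 0, new interval: [0.605000, 0.860000]
Iteration 3:
  c_3 = (0.605000 + 0.860000)/2 = 0.732500
  f(c_3) = f(0.732500) = 0.206949
  f(a) × f(c) ≥ 0, new interval: [0.732500, 0.860000]
Iteration 4:
  c_4 = (0.732500 + 0.860000)/2 = 0.796250
  f(c_4) = f(0.796250) = 0.065378
  f(a) × f(c) ≥ 0, new interval: [0.796250, 0.860000]

After 4 iteration(s), the approximation is c_4 = 0.796250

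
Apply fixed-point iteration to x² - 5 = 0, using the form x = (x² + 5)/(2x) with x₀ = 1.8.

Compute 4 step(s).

Equation: x² - 5 = 0
Fixed-point form: x = (x² + 5)/(2x)
x₀ = 1.8

x_1 = g(1.800000) = 2.288889
x_2 = g(2.288889) = 2.236677
x_3 = g(2.236677) = 2.236068
x_4 = g(2.236068) = 2.236068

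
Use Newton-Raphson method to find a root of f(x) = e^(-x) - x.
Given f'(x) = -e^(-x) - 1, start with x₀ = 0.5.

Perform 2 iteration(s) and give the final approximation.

f(x) = e^(-x) - x
f'(x) = -e^(-x) - 1
x₀ = 0.5

Newton-Raphson formula: x_{n+1} = x_n - f(x_n)/f'(x_n)

Iteration 1:
  f(0.500000) = 0.106531
  f'(0.500000) = -1.606531
  x_1 = 0.500000 - 0.106531/(-1.606531) = 0.566311
Iteration 2:
  f(0.566311) = 0.001305
  f'(0.566311) = -1.567616
  x_2 = 0.566311 - 0.001305/(-1.567616) = 0.567143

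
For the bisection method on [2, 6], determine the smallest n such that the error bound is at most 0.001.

We need (b-a)/2^n ≤ 0.001
(6 - 2)/2^n ≤ 0.001
4/2^n ≤ 0.001
2^n ≥ 4000
n ≥ log₂(4000) = 11.97
n ≥ 12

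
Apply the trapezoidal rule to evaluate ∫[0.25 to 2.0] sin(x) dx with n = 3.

f(x) = sin(x)
a = 0.25, b = 2.0, n = 3
h = (b - a)/n = 0.583333

Trapezoidal rule: (h/2)[f(x₀) + 2f(x₁) + 2f(x₂) + ... + f(xₙ)]

x_0 = 0.2500, f(x_0) = 0.247404, coefficient = 1
x_1 = 0.8333, f(x_1) = 0.740177, coefficient = 2
x_2 = 1.4167, f(x_2) = 0.988146, coefficient = 2
x_3 = 2.0000, f(x_3) = 0.909297, coefficient = 1

I ≈ (0.583333/2) × 4.613346 = 1.345559
Exact value: 1.385059
Error: 0.039500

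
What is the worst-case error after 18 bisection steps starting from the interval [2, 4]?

Bisection error bound: |error| ≤ (b-a)/2^n
|error| ≤ (4 - 2)/2^18 = 2/2^18
|error| ≤ 0.0000076294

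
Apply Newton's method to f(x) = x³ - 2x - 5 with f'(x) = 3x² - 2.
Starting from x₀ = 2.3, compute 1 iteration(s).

f(x) = x³ - 2x - 5
f'(x) = 3x² - 2
x₀ = 2.3

Newton-Raphson formula: x_{n+1} = x_n - f(x_n)/f'(x_n)

Iteration 1:
  f(2.300000) = 2.567000
  f'(2.300000) = 13.870000
  x_1 = 2.300000 - 2.567000/13.870000 = 2.114924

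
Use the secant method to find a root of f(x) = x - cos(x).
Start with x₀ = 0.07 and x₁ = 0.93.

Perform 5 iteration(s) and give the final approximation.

f(x) = x - cos(x)
x₀ = 0.07, x₁ = 0.93

Secant formula: x_{n+1} = x_n - f(x_n)(x_n - x_{n-1})/(f(x_n) - f(x_{n-1}))

Iteration 1:
  f(0.070000) = -0.927551
  f(0.930000) = 0.332166
  x_2 = 0.930000 - 0.332166×(0.930000 - 0.070000)/(0.332166 - (-0.927551))
       = 0.703233
Iteration 2:
  f(0.930000) = 0.332166
  f(0.703233) = -0.059523
  x_3 = 0.703233 - (-0.059523)×(0.703233 - 0.930000)/(-0.059523 - 0.332166)
       = 0.737693
Iteration 3:
  f(0.703233) = -0.059523
  f(0.737693) = -0.002329
  x_4 = 0.737693 - (-0.002329)×(0.737693 - 0.703233)/(-0.002329 - (-0.059523))
       = 0.739096
Iteration 4:
  f(0.737693) = -0.002329
  f(0.739096) = 0.000019
  x_5 = 0.739096 - 0.000019×(0.739096 - 0.737693)/(0.000019 - (-0.002329))
       = 0.739085
Iteration 5:
  f(0.739096) = 0.000019
  f(0.739085) = 0.000000
  x_6 = 0.739085 - 0.000000×(0.739085 - 0.739096)/(0.000000 - 0.000019)
       = 0.739085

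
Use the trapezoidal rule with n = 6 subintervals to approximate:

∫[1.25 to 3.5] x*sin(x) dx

f(x) = x*sin(x)
a = 1.25, b = 3.5, n = 6
h = (b - a)/n = 0.375000

Trapezoidal rule: (h/2)[f(x₀) + 2f(x₁) + 2f(x₂) + ... + f(xₙ)]

x_0 = 1.2500, f(x_0) = 1.186231, coefficient = 1
x_1 = 1.6250, f(x_1) = 1.622613, coefficient = 2
x_2 = 2.0000, f(x_2) = 1.818595, coefficient = 2
x_3 = 2.3750, f(x_3) = 1.647502, coefficient = 2
x_4 = 2.7500, f(x_4) = 1.049568, coefficient = 2
x_5 = 3.1250, f(x_5) = 0.051850, coefficient = 2
x_6 = 3.5000, f(x_6) = -1.227741, coefficient = 1

I ≈ (0.375000/2) × 12.338745 = 2.313515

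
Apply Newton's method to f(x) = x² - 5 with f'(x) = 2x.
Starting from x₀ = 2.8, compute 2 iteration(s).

f(x) = x² - 5
f'(x) = 2x
x₀ = 2.8

Newton-Raphson formula: x_{n+1} = x_n - f(x_n)/f'(x_n)

Iteration 1:
  f(2.800000) = 2.840000
  f'(2.800000) = 5.600000
  x_1 = 2.800000 - 2.840000/5.600000 = 2.292857
Iteration 2:
  f(2.292857) = 0.257194
  f'(2.292857) = 4.585714
  x_2 = 2.292857 - 0.257194/4.585714 = 2.236771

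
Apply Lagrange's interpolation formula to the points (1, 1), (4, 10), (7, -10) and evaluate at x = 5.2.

Lagrange interpolation formula:
P(x) = Σ yᵢ × Lᵢ(x)
where Lᵢ(x) = Π_{j≠i} (x - xⱼ)/(xᵢ - xⱼ)

L_0(5.2) = (5.2 - 4)/(1 - 4) × (5.2 - 7)/(1 - 7) = -0.120000
L_1(5.2) = (5.2 - 1)/(4 - 1) × (5.2 - 7)/(4 - 7) = 0.840000
L_2(5.2) = (5.2 - 1)/(7 - 1) × (5.2 - 4)/(7 - 4) = 0.280000

P(5.2) = 1×L_0(5.2) + 10×L_1(5.2) + (-10)×L_2(5.2)
P(5.2) = 5.480000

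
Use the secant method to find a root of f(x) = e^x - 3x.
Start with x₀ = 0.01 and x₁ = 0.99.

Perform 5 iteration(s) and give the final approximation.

f(x) = e^x - 3x
x₀ = 0.01, x₁ = 0.99

Secant formula: x_{n+1} = x_n - f(x_n)(x_n - x_{n-1})/(f(x_n) - f(x_{n-1}))

Iteration 1:
  f(0.010000) = 0.980050
  f(0.990000) = -0.278766
  x_2 = 0.990000 - (-0.278766)×(0.990000 - 0.010000)/(-0.278766 - 0.980050)
       = 0.772978
Iteration 2:
  f(0.990000) = -0.278766
  f(0.772978) = -0.152727
  x_3 = 0.772978 - (-0.152727)×(0.772978 - 0.990000)/(-0.152727 - (-0.278766))
       = 0.510004
Iteration 3:
  f(0.772978) = -0.152727
  f(0.510004) = 0.135286
  x_4 = 0.510004 - 0.135286×(0.510004 - 0.772978)/(0.135286 - (-0.152727))
       = 0.633529
Iteration 4:
  f(0.510004) = 0.135286
  f(0.633529) = -0.016338
  x_5 = 0.633529 - (-0.016338)×(0.633529 - 0.510004)/(-0.016338 - 0.135286)
       = 0.620218
Iteration 5:
  f(0.633529) = -0.016338
  f(0.620218) = -0.001321
  x_6 = 0.620218 - (-0.001321)×(0.620218 - 0.633529)/(-0.001321 - (-0.016338))
       = 0.619047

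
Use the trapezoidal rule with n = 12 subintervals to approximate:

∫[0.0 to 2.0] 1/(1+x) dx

f(x) = 1/(1+x)
a = 0.0, b = 2.0, n = 12
h = (b - a)/n = 0.166667

Trapezoidal rule: (h/2)[f(x₀) + 2f(x₁) + 2f(x₂) + ... + f(xₙ)]

x_0 = 0.0000, f(x_0) = 1.000000, coefficient = 1
x_1 = 0.1667, f(x_1) = 0.857143, coefficient = 2
x_2 = 0.3333, f(x_2) = 0.750000, coefficient = 2
x_3 = 0.5000, f(x_3) = 0.666667, coefficient = 2
x_4 = 0.6667, f(x_4) = 0.600000, coefficient = 2
x_5 = 0.8333, f(x_5) = 0.545455, coefficient = 2
x_6 = 1.0000, f(x_6) = 0.500000, coefficient = 2
x_7 = 1.1667, f(x_7) = 0.461538, coefficient = 2
x_8 = 1.3333, f(x_8) = 0.428571, coefficient = 2
x_9 = 1.5000, f(x_9) = 0.400000, coefficient = 2
x_10 = 1.6667, f(x_10) = 0.375000, coefficient = 2
x_11 = 1.8333, f(x_11) = 0.352941, coefficient = 2
x_12 = 2.0000, f(x_12) = 0.333333, coefficient = 1

I ≈ (0.166667/2) × 13.207964 = 1.100664
Exact value: 1.098612
Error: 0.002051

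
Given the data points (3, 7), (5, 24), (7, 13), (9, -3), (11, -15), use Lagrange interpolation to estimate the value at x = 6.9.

Lagrange interpolation formula:
P(x) = Σ yᵢ × Lᵢ(x)
where Lᵢ(x) = Π_{j≠i} (x - xⱼ)/(xᵢ - xⱼ)

L_0(6.9) = (6.9 - 5)/(3 - 5) × (6.9 - 7)/(3 - 7) × (6.9 - 9)/(3 - 9) × (6.9 - 11)/(3 - 11) = -0.004260
L_1(6.9) = (6.9 - 3)/(5 - 3) × (6.9 - 7)/(5 - 7) × (6.9 - 9)/(5 - 9) × (6.9 - 11)/(5 - 11) = 0.034978
L_2(6.9) = (6.9 - 3)/(7 - 3) × (6.9 - 5)/(7 - 5) × (6.9 - 9)/(7 - 9) × (6.9 - 11)/(7 - 11) = 0.996877
L_3(6.9) = (6.9 - 3)/(9 - 3) × (6.9 - 5)/(9 - 5) × (6.9 - 7)/(9 - 7) × (6.9 - 11)/(9 - 11) = -0.031647
L_4(6.9) = (6.9 - 3)/(11 - 3) × (6.9 - 5)/(11 - 5) × (6.9 - 7)/(11 - 7) × (6.9 - 9)/(11 - 9) = 0.004052

P(6.9) = 7×L_0(6.9) + 24×L_1(6.9) + 13×L_2(6.9) + (-3)×L_3(6.9) + (-15)×L_4(6.9)
P(6.9) = 13.803205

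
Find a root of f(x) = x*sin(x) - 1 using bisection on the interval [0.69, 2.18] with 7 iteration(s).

f(x) = x*sin(x) - 1
Initial interval: [0.69, 2.18]

Iteration 1:
  c_1 = (0.690000 + 2.180000)/2 = 1.435000
  f(c_1) = f(1.435000) = 0.421789
  f(a) × f(c) < 0, new interval: [0.690000, 1.435000]
Iteration 2:
  c_2 = (0.690000 + 1.435000)/2 = 1.062500
  f(c_2) = f(1.062500) = -0.071827
  f(a) × f(c) ≥ 0, new interval: [1.062500, 1.435000]
Iteration 3:
  c_3 = (1.062500 + 1.435000)/2 = 1.248750
  f(c_3) = f(1.248750) = 0.184551
  f(a) × f(c) < 0, new interval: [1.062500, 1.248750]
Iteration 4:
  c_4 = (1.062500 + 1.248750)/2 = 1.155625
  f(c_4) = f(1.155625) = 0.057451
  f(a) × f(c) < 0, new interval: [1.062500, 1.155625]
Iteration 5:
  c_5 = (1.062500 + 1.155625)/2 = 1.109063
  f(c_5) = f(1.109063) = -0.007077
  f(a) × f(c) ≥ 0, new interval: [1.109063, 1.155625]
Iteration 6:
  c_6 = (1.109063 + 1.155625)/2 = 1.132344
  f(c_6) = f(1.132344) = 0.025235
  f(a) × f(c) < 0, new interval: [1.109063, 1.132344]
Iteration 7:
  c_7 = (1.109063 + 1.132344)/2 = 1.120703
  f(c_7) = f(1.120703) = 0.009088
  f(a) × f(c) < 0, new interval: [1.109063, 1.120703]

After 7 iteration(s), the approximation is c_7 = 1.120703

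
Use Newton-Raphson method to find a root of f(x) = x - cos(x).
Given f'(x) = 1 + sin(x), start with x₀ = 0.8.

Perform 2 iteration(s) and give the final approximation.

f(x) = x - cos(x)
f'(x) = 1 + sin(x)
x₀ = 0.8

Newton-Raphson formula: x_{n+1} = x_n - f(x_n)/f'(x_n)

Iteration 1:
  f(0.800000) = 0.103293
  f'(0.800000) = 1.717356
  x_1 = 0.800000 - 0.103293/1.717356 = 0.739853
Iteration 2:
  f(0.739853) = 0.001286
  f'(0.739853) = 1.674180
  x_2 = 0.739853 - 0.001286/1.674180 = 0.739085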